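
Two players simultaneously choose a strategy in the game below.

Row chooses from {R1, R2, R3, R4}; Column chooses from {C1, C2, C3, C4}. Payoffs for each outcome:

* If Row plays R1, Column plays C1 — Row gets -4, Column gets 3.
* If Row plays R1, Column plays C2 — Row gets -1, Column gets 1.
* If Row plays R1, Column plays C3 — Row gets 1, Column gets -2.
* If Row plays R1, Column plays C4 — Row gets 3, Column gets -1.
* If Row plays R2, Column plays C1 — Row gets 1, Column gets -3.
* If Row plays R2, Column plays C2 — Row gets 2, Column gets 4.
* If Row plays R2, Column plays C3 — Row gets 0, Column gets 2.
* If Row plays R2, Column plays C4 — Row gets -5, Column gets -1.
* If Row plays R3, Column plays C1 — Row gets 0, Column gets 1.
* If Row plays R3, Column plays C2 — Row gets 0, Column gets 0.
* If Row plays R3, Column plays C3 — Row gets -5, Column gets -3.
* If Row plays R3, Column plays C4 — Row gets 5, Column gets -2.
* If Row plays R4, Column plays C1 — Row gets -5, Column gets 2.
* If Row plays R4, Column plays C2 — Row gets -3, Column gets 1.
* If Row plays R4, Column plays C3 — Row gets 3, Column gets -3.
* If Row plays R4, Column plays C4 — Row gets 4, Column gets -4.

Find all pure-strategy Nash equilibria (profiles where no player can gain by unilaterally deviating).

Row against C1: payoffs -4, 1, 0, -5 → best response R2.
Row against C2: payoffs -1, 2, 0, -3 → best response R2.
Row against C3: payoffs 1, 0, -5, 3 → best response R4.
Row against C4: payoffs 3, -5, 5, 4 → best response R3.
Column against R1: payoffs 3, 1, -2, -1 → best response C1.
Column against R2: payoffs -3, 4, 2, -1 → best response C2.
Column against R3: payoffs 1, 0, -3, -2 → best response C1.
Column against R4: payoffs 2, 1, -3, -4 → best response C1.
Mutual best responses: (R2, C2).

Pure NE: (R2, C2)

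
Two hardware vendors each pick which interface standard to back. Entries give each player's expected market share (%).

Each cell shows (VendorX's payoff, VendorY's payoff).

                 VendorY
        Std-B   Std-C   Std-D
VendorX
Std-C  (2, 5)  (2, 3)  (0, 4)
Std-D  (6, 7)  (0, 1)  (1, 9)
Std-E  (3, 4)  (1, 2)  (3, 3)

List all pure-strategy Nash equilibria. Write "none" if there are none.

none

For each strategy profile, look for a profitable unilateral deviation.
(Std-C, Std-B): VendorX can switch to Std-D (2 → 6). Not NE.
(Std-C, Std-C): VendorY can switch to Std-B (3 → 5). Not NE.
(Std-C, Std-D): VendorX can switch to Std-D (0 → 1). Not NE.
(Std-D, Std-B): VendorY can switch to Std-D (7 → 9). Not NE.
(Std-D, Std-C): VendorX can switch to Std-C (0 → 2). Not NE.
(Std-D, Std-D): VendorX can switch to Std-E (1 → 3). Not NE.
(Std-E, Std-B): VendorX can switch to Std-D (3 → 6). Not NE.
(Std-E, Std-C): VendorX can switch to Std-C (1 → 2). Not NE.
(The remaining 1 profile has a profitable deviation by the same check.)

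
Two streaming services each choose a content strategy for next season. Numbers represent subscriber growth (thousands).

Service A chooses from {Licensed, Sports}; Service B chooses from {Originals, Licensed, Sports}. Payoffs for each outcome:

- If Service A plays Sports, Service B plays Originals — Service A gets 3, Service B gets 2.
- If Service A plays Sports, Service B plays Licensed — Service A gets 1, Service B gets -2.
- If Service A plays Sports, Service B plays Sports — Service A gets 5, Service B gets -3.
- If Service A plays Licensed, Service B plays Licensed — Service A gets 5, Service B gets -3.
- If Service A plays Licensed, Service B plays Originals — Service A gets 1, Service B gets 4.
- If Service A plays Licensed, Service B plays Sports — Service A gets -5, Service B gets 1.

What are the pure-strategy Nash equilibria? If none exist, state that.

Service A against Originals: payoffs 1, 3 → best response Sports.
Service A against Licensed: payoffs 5, 1 → best response Licensed.
Service A against Sports: payoffs -5, 5 → best response Sports.
Service B against Licensed: payoffs 4, -3, 1 → best response Originals.
Service B against Sports: payoffs 2, -2, -3 → best response Originals.
Mutual best responses: (Sports, Originals).

Pure NE: (Sports, Originals)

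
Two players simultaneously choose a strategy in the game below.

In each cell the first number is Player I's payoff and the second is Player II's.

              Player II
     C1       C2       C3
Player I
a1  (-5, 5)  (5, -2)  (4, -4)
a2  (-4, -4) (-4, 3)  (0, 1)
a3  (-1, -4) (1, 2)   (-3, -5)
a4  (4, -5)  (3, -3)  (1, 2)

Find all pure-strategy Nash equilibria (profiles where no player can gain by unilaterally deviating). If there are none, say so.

none

For each strategy profile, look for a profitable unilateral deviation.
(a1, C1): Player I can switch to a2 (-5 → -4). Not NE.
(a1, C2): Player II can switch to C1 (-2 → 5). Not NE.
(a1, C3): Player II can switch to C1 (-4 → 5). Not NE.
(a2, C1): Player I can switch to a3 (-4 → -1). Not NE.
(a2, C2): Player I can switch to a1 (-4 → 5). Not NE.
(a2, C3): Player I can switch to a1 (0 → 4). Not NE.
(a3, C1): Player I can switch to a4 (-1 → 4). Not NE.
(a3, C2): Player I can switch to a1 (1 → 5). Not NE.
(The remaining 4 profiles each have a profitable deviation by the same check.)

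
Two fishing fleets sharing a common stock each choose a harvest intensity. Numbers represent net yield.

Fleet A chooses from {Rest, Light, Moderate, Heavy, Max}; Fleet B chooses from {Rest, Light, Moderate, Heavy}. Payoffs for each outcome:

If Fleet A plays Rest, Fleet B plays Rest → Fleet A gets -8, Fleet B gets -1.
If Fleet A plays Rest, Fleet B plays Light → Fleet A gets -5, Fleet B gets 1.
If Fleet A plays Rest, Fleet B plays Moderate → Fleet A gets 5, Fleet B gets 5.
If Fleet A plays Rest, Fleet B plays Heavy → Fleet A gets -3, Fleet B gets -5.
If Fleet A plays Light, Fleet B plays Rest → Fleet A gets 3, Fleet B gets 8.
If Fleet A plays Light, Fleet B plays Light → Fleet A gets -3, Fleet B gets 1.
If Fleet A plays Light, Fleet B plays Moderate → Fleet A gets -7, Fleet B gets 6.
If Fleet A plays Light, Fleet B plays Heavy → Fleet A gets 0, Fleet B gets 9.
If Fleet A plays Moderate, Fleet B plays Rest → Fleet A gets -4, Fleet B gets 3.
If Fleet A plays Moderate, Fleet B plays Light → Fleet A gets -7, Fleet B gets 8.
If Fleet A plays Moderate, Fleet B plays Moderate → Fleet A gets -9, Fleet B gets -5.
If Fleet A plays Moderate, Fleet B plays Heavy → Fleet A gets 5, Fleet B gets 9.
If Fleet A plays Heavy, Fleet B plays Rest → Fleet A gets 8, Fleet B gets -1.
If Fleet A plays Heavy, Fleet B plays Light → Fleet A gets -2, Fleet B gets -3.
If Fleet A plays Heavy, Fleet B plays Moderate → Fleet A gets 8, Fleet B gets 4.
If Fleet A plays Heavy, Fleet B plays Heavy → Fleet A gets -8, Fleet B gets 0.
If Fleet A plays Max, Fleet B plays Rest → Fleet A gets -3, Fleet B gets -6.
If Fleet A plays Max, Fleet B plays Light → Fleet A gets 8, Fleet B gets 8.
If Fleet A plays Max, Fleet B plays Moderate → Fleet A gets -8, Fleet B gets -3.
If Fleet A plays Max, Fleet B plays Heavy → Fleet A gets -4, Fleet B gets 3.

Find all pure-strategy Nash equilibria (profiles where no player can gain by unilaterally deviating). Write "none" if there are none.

Fleet A against Rest: payoffs -8, 3, -4, 8, -3 → best response Heavy.
Fleet A against Light: payoffs -5, -3, -7, -2, 8 → best response Max.
Fleet A against Moderate: payoffs 5, -7, -9, 8, -8 → best response Heavy.
Fleet A against Heavy: payoffs -3, 0, 5, -8, -4 → best response Moderate.
Fleet B against Rest: payoffs -1, 1, 5, -5 → best response Moderate.
Fleet B against Light: payoffs 8, 1, 6, 9 → best response Heavy.
Fleet B against Moderate: payoffs 3, 8, -5, 9 → best response Heavy.
Fleet B against Heavy: payoffs -1, -3, 4, 0 → best response Moderate.
Fleet B against Max: payoffs -6, 8, -3, 3 → best response Light.
Mutual best responses: (Moderate, Heavy); (Heavy, Moderate); (Max, Light).

Pure-strategy Nash equilibria: (Moderate, Heavy) and (Heavy, Moderate) and (Max, Light)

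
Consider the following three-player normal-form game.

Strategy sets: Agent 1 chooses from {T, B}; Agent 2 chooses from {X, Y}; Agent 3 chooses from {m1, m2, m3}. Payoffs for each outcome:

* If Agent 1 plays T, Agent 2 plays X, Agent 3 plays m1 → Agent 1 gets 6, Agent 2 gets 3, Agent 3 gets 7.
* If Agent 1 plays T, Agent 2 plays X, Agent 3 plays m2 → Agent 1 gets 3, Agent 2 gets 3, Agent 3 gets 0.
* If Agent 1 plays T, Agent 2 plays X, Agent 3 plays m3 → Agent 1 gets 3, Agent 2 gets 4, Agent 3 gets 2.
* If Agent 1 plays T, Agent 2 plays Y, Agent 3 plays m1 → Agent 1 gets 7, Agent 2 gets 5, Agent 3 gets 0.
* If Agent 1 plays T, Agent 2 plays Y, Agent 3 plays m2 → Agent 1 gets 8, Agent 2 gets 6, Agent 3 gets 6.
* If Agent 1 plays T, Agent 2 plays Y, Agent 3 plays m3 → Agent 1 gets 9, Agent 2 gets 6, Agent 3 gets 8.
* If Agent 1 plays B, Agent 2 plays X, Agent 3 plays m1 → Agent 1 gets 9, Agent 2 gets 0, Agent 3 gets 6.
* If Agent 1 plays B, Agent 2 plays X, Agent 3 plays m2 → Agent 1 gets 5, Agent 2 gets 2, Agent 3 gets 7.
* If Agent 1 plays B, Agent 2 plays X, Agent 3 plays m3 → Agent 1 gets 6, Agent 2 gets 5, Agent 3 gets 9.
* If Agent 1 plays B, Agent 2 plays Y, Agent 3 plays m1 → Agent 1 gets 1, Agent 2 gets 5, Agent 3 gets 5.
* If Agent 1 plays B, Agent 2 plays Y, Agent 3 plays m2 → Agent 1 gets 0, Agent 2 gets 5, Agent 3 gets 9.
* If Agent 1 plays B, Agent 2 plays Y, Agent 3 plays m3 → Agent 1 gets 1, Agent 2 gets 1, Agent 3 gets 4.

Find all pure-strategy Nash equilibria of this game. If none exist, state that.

The pure Nash equilibria are (T, Y, m3) and (B, X, m3).

Mark each player's best response to every combination of opponents' strategies; a profile where every player is best-responding is a pure Nash equilibrium.
Agent 1 against (X, m1): payoffs 6, 9 → best response B.
Agent 1 against (X, m2): payoffs 3, 5 → best response B.
Agent 1 against (X, m3): payoffs 3, 6 → best response B.
Agent 1 against (Y, m1): payoffs 7, 1 → best response T.
Agent 1 against (Y, m2): payoffs 8, 0 → best response T.
Agent 1 against (Y, m3): payoffs 9, 1 → best response T.
Agent 2 against (T, m1): payoffs 3, 5 → best response Y.
Agent 2 against (T, m2): payoffs 3, 6 → best response Y.
Agent 2 against (T, m3): payoffs 4, 6 → best response Y.
Agent 2 against (B, m1): payoffs 0, 5 → best response Y.
Agent 2 against (B, m2): payoffs 2, 5 → best response Y.
Agent 2 against (B, m3): payoffs 5, 1 → best response X.
Agent 3 against (T, X): payoffs 7, 0, 2 → best response m1.
Agent 3 against (T, Y): payoffs 0, 6, 8 → best response m3.
Agent 3 against (B, X): payoffs 6, 7, 9 → best response m3.
Agent 3 against (B, Y): payoffs 5, 9, 4 → best response m2.
Mutual best responses: (T, Y, m3); (B, X, m3).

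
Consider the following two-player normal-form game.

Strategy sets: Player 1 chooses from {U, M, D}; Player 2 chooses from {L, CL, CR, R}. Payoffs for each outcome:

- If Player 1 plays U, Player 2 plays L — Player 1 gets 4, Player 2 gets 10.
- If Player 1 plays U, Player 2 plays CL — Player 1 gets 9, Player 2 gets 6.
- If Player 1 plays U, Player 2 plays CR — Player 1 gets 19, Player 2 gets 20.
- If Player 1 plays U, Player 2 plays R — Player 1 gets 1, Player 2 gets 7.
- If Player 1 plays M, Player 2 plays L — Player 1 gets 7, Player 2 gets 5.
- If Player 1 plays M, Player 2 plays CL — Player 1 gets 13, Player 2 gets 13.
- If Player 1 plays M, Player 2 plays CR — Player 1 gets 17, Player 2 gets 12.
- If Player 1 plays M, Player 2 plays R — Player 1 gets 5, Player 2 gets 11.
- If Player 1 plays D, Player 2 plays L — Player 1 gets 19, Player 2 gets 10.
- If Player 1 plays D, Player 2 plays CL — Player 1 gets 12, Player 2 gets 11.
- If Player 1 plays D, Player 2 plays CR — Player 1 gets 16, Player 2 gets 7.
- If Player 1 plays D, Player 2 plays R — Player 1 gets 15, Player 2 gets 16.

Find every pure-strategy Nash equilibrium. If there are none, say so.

The pure Nash equilibria are (U, CR), (M, CL), (D, R).

For each strategy profile, look for a profitable unilateral deviation.
(U, L): Player 1 can switch to M (4 → 7). Not NE.
(U, CL): Player 1 can switch to M (9 → 13). Not NE.
(U, CR): Player 1 gets 19, best alternative 17; Player 2 gets 20, best alternative 10. No profitable deviation — NE.
(U, R): Player 1 can switch to M (1 → 5). Not NE.
(M, L): Player 1 can switch to D (7 → 19). Not NE.
(M, CL): Player 1 gets 13, best alternative 12; Player 2 gets 13, best alternative 12. No profitable deviation — NE.
(M, CR): Player 1 can switch to U (17 → 19). Not NE.
(M, R): Player 1 can switch to D (5 → 15). Not NE.
(D, L): Player 2 can switch to CL (10 → 11). Not NE.
(D, CL): Player 1 can switch to M (12 → 13). Not NE.
(D, CR): Player 1 can switch to U (16 → 19). Not NE.
(D, R): Player 1 gets 15, best alternative 5; Player 2 gets 16, best alternative 11. No profitable deviation — NE.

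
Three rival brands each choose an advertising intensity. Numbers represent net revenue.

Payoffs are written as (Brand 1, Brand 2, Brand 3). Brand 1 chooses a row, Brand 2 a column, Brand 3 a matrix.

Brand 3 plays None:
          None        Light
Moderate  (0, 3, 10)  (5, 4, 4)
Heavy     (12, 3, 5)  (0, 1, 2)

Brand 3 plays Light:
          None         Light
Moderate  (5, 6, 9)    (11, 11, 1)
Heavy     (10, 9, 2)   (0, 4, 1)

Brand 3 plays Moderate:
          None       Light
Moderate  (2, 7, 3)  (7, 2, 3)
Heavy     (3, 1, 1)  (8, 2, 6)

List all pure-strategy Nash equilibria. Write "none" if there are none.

The pure Nash equilibria are (Moderate, Light, None); (Heavy, None, None); (Heavy, Light, Moderate).

Brand 1 against (None, None): payoffs 0, 12 → best response Heavy.
Brand 1 against (None, Light): payoffs 5, 10 → best response Heavy.
Brand 1 against (None, Moderate): payoffs 2, 3 → best response Heavy.
Brand 1 against (Light, None): payoffs 5, 0 → best response Moderate.
Brand 1 against (Light, Light): payoffs 11, 0 → best response Moderate.
Brand 1 against (Light, Moderate): payoffs 7, 8 → best response Heavy.
Brand 2 against (Moderate, None): payoffs 3, 4 → best response Light.
Brand 2 against (Moderate, Light): payoffs 6, 11 → best response Light.
Brand 2 against (Moderate, Moderate): payoffs 7, 2 → best response None.
Brand 2 against (Heavy, None): payoffs 3, 1 → best response None.
Brand 2 against (Heavy, Light): payoffs 9, 4 → best response None.
Brand 2 against (Heavy, Moderate): payoffs 1, 2 → best response Light.
Brand 3 against (Moderate, None): payoffs 10, 9, 3 → best response None.
Brand 3 against (Moderate, Light): payoffs 4, 1, 3 → best response None.
Brand 3 against (Heavy, None): payoffs 5, 2, 1 → best response None.
Brand 3 against (Heavy, Light): payoffs 2, 1, 6 → best response Moderate.
Mutual best responses: (Moderate, Light, None); (Heavy, None, None); (Heavy, Light, Moderate).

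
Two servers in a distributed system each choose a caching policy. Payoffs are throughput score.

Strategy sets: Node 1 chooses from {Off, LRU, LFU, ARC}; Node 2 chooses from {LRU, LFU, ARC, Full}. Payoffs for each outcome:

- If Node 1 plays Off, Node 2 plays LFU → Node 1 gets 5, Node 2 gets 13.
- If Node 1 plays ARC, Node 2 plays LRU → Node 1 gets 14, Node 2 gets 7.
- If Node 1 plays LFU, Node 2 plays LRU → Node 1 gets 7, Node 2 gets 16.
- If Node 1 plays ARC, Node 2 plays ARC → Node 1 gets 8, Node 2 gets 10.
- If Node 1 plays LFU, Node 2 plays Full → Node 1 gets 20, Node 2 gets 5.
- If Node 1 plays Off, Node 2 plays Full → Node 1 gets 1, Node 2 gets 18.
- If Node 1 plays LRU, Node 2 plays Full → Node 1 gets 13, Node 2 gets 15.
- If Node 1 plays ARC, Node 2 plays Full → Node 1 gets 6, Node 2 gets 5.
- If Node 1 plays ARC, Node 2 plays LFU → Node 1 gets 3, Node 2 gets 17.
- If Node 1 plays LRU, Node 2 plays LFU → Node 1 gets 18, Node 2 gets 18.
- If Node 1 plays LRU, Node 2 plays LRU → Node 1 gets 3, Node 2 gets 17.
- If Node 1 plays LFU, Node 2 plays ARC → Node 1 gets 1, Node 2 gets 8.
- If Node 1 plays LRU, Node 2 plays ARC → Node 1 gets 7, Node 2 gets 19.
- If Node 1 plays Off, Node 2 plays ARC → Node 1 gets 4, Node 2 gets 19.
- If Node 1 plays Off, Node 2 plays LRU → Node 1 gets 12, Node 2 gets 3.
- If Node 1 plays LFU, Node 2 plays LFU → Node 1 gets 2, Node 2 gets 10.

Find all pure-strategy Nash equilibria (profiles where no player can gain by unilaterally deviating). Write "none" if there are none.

Node 1 against LRU: payoffs 12, 3, 7, 14 → best response ARC.
Node 1 against LFU: payoffs 5, 18, 2, 3 → best response LRU.
Node 1 against ARC: payoffs 4, 7, 1, 8 → best response ARC.
Node 1 against Full: payoffs 1, 13, 20, 6 → best response LFU.
Node 2 against Off: payoffs 3, 13, 19, 18 → best response ARC.
Node 2 against LRU: payoffs 17, 18, 19, 15 → best response ARC.
Node 2 against LFU: payoffs 16, 10, 8, 5 → best response LRU.
Node 2 against ARC: payoffs 7, 17, 10, 5 → best response LFU.
No profile is a mutual best response for all players.

none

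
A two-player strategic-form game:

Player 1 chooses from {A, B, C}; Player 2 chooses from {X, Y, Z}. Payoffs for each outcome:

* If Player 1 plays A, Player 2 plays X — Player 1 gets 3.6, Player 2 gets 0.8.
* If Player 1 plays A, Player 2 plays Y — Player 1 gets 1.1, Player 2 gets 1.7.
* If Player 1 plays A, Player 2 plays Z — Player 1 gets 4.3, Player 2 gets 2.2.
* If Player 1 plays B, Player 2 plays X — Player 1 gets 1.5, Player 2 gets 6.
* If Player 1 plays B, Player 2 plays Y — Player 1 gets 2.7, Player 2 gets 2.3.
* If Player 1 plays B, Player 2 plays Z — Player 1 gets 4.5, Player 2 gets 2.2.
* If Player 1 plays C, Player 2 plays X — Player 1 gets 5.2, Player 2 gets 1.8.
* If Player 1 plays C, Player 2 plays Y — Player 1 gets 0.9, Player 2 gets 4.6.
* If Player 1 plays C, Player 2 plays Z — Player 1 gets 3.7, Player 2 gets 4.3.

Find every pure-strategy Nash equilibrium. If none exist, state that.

Check each profile: it is a Nash equilibrium iff no player can strictly gain by switching unilaterally.
(A, X): Player 1 can switch to C (3.6 → 5.2). Not NE.
(A, Y): Player 1 can switch to B (1.1 → 2.7). Not NE.
(A, Z): Player 1 can switch to B (4.3 → 4.5). Not NE.
(B, X): Player 1 can switch to A (1.5 → 3.6). Not NE.
(B, Y): Player 2 can switch to X (2.3 → 6). Not NE.
(B, Z): Player 2 can switch to X (2.2 → 6). Not NE.
(C, X): Player 2 can switch to Y (1.8 → 4.6). Not NE.
(C, Y): Player 1 can switch to A (0.9 → 1.1). Not NE.
(C, Z): Player 1 can switch to A (3.7 → 4.3). Not NE.

This game has no pure Nash equilibrium.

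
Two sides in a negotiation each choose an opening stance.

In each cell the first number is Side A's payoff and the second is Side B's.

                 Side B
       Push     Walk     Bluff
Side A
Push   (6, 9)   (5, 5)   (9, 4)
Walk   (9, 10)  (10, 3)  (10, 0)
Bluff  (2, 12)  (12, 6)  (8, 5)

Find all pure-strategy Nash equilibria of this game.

The unique pure-strategy Nash equilibrium is (Walk, Push).

Mark each player's best response to every combination of opponents' strategies; a profile where every player is best-responding is a pure Nash equilibrium.
Side A against Push: payoffs 6, 9, 2 → best response Walk.
Side A against Walk: payoffs 5, 10, 12 → best response Bluff.
Side A against Bluff: payoffs 9, 10, 8 → best response Walk.
Side B against Push: payoffs 9, 5, 4 → best response Push.
Side B against Walk: payoffs 10, 3, 0 → best response Push.
Side B against Bluff: payoffs 12, 6, 5 → best response Push.
Mutual best responses: (Walk, Push).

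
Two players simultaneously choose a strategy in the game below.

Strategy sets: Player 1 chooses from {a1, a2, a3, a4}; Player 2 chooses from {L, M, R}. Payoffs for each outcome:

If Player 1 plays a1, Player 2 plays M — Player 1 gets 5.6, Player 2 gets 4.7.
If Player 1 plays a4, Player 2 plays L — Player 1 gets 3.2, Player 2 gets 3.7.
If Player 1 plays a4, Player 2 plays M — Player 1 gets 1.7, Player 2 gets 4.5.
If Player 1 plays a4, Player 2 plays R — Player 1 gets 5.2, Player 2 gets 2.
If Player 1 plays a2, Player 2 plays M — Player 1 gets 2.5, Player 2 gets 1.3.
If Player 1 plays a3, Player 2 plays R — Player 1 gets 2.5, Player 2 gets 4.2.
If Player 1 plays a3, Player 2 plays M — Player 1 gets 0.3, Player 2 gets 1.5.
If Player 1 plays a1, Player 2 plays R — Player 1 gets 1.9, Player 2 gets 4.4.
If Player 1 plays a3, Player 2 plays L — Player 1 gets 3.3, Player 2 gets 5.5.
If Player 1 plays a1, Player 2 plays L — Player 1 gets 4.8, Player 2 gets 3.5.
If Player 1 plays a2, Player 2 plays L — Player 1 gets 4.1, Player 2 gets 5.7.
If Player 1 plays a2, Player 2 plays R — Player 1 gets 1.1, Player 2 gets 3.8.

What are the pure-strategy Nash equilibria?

Mark each player's best response to every combination of opponents' strategies; a profile where every player is best-responding is a pure Nash equilibrium.
Player 1 against L: payoffs 4.8, 4.1, 3.3, 3.2 → best response a1.
Player 1 against M: payoffs 5.6, 2.5, 0.3, 1.7 → best response a1.
Player 1 against R: payoffs 1.9, 1.1, 2.5, 5.2 → best response a4.
Player 2 against a1: payoffs 3.5, 4.7, 4.4 → best response M.
Player 2 against a2: payoffs 5.7, 1.3, 3.8 → best response L.
Player 2 against a3: payoffs 5.5, 1.5, 4.2 → best response L.
Player 2 against a4: payoffs 3.7, 4.5, 2 → best response M.
Mutual best responses: (a1, M).

The unique pure-strategy Nash equilibrium is (a1, M).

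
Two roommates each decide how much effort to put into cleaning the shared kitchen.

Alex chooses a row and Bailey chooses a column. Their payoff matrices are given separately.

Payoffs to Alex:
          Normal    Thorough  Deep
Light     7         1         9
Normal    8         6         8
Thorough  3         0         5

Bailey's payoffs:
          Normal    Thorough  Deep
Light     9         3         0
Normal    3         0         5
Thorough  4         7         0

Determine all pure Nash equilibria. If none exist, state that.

Alex against Normal: payoffs 7, 8, 3 → best response Normal.
Alex against Thorough: payoffs 1, 6, 0 → best response Normal.
Alex against Deep: payoffs 9, 8, 5 → best response Light.
Bailey against Light: payoffs 9, 3, 0 → best response Normal.
Bailey against Normal: payoffs 3, 0, 5 → best response Deep.
Bailey against Thorough: payoffs 4, 7, 0 → best response Thorough.
No profile is a mutual best response for all players.

This game has no pure Nash equilibrium.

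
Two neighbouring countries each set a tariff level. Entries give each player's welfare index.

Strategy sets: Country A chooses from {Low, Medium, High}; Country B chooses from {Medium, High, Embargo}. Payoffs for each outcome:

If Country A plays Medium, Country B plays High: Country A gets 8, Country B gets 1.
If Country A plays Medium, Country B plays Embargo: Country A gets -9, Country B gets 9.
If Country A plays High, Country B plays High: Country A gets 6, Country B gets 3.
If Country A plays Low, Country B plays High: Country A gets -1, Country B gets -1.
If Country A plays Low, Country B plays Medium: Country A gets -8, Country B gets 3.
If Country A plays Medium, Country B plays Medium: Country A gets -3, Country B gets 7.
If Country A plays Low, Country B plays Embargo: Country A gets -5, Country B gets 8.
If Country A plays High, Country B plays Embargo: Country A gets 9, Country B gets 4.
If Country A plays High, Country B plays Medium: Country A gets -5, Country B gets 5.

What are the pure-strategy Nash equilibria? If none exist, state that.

none

Check each profile: it is a Nash equilibrium iff no player can strictly gain by switching unilaterally.
(Low, Medium): Country A can switch to Medium (-8 → -3). Not NE.
(Low, High): Country A can switch to Medium (-1 → 8). Not NE.
(Low, Embargo): Country A can switch to High (-5 → 9). Not NE.
(Medium, Medium): Country B can switch to Embargo (7 → 9). Not NE.
(Medium, High): Country B can switch to Medium (1 → 7). Not NE.
(Medium, Embargo): Country A can switch to Low (-9 → -5). Not NE.
(High, Medium): Country A can switch to Medium (-5 → -3). Not NE.
(High, High): Country A can switch to Medium (6 → 8). Not NE.
(The remaining 1 profile has a profitable deviation by the same check.)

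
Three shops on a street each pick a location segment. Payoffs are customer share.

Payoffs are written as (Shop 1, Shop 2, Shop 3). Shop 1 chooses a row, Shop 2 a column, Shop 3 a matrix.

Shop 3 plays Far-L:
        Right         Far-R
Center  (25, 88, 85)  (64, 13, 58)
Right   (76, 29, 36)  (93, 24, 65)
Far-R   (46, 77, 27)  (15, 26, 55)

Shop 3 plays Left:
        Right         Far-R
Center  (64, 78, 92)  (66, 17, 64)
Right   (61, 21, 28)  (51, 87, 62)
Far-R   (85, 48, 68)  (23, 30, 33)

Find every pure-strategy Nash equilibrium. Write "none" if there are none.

The pure Nash equilibria are (Right, Right, Far-L) and (Far-R, Right, Left).

For each strategy profile, look for a profitable unilateral deviation.
(Center, Right, Far-L): Shop 1 can switch to Right (25 → 76). Not NE.
(Center, Right, Left): Shop 1 can switch to Far-R (64 → 85). Not NE.
(Center, Far-R, Far-L): Shop 1 can switch to Right (64 → 93). Not NE.
(Center, Far-R, Left): Shop 2 can switch to Right (17 → 78). Not NE.
(Right, Right, Far-L): Shop 1 gets 76, best alternative 46; Shop 2 gets 29, best alternative 24; Shop 3 gets 36, best alternative 28. No profitable deviation — NE.
(Right, Right, Left): Shop 1 can switch to Center (61 → 64). Not NE.
(Right, Far-R, Far-L): Shop 2 can switch to Right (24 → 29). Not NE.
(Right, Far-R, Left): Shop 1 can switch to Center (51 → 66). Not NE.
(Far-R, Right, Far-L): Shop 1 can switch to Right (46 → 76). Not NE.
(Far-R, Right, Left): Shop 1 gets 85, best alternative 64; Shop 2 gets 48, best alternative 30; Shop 3 gets 68, best alternative 27. No profitable deviation — NE.
(Far-R, Far-R, Far-L): Shop 1 can switch to Center (15 → 64). Not NE.
(Far-R, Far-R, Left): Shop 1 can switch to Center (23 → 66). Not NE.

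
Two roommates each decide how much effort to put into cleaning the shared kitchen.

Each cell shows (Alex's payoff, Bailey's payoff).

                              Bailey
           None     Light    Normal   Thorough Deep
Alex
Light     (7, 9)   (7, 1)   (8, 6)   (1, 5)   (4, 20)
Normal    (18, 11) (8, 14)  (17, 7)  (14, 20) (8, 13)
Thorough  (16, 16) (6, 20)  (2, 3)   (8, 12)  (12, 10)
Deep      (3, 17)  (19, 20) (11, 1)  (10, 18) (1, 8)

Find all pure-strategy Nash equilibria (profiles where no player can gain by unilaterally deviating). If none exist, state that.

(Light, None): Alex can switch to Normal (7 → 18). Not NE.
(Light, Light): Alex can switch to Normal (7 → 8). Not NE.
(Light, Normal): Alex can switch to Normal (8 → 17). Not NE.
(Light, Thorough): Alex can switch to Normal (1 → 14). Not NE.
(Light, Deep): Alex can switch to Normal (4 → 8). Not NE.
(Normal, None): Bailey can switch to Light (11 → 14). Not NE.
(Normal, Light): Alex can switch to Deep (8 → 19). Not NE.
(Normal, Normal): Bailey can switch to None (7 → 11). Not NE.
(Normal, Thorough): Alex gets 14, best alternative 10; Bailey gets 20, best alternative 14. No profitable deviation — NE.
(Normal, Deep): Alex can switch to Thorough (8 → 12). Not NE.
(Thorough, None): Alex can switch to Normal (16 → 18). Not NE.
(Deep, Light): Alex gets 19, best alternative 8; Bailey gets 20, best alternative 18. No profitable deviation — NE.
(The remaining 8 profiles each have a profitable deviation by the same check.)

The pure Nash equilibria are (Normal, Thorough), (Deep, Light).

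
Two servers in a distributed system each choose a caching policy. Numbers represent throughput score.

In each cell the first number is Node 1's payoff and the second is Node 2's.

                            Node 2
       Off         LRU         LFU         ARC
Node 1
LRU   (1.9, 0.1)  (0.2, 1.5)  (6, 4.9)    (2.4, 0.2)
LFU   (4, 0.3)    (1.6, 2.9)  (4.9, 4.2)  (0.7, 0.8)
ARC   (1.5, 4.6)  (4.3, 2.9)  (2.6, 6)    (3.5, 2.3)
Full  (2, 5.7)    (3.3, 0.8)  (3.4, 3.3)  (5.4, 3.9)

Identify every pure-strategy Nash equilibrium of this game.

(LRU, LFU)

(LRU, Off): Node 1 can switch to LFU (1.9 → 4). Not NE.
(LRU, LRU): Node 1 can switch to LFU (0.2 → 1.6). Not NE.
(LRU, LFU): Node 1 gets 6, best alternative 4.9; Node 2 gets 4.9, best alternative 1.5. No profitable deviation — NE.
(LRU, ARC): Node 1 can switch to ARC (2.4 → 3.5). Not NE.
(LFU, Off): Node 2 can switch to LRU (0.3 → 2.9). Not NE.
(LFU, LRU): Node 1 can switch to ARC (1.6 → 4.3). Not NE.
(LFU, LFU): Node 1 can switch to LRU (4.9 → 6). Not NE.
(LFU, ARC): Node 1 can switch to LRU (0.7 → 2.4). Not NE.
(ARC, Off): Node 1 can switch to LRU (1.5 → 1.9). Not NE.
(ARC, LRU): Node 2 can switch to Off (2.9 → 4.6). Not NE.
(ARC, LFU): Node 1 can switch to LRU (2.6 → 6). Not NE.
(The remaining 5 profiles each have a profitable deviation by the same check.)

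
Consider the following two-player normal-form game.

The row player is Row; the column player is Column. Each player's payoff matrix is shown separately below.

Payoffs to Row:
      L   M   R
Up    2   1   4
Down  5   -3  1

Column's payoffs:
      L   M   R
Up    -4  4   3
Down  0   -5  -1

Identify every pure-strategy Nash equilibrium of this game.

For each player, find the best response to each opponent profile; mutual best responses are the pure NE.
Row against L: payoffs 2, 5 → best response Down.
Row against M: payoffs 1, -3 → best response Up.
Row against R: payoffs 4, 1 → best response Up.
Column against Up: payoffs -4, 4, 3 → best response M.
Column against Down: payoffs 0, -5, -1 → best response L.
Mutual best responses: (Up, M); (Down, L).

(Up, M) and (Down, L)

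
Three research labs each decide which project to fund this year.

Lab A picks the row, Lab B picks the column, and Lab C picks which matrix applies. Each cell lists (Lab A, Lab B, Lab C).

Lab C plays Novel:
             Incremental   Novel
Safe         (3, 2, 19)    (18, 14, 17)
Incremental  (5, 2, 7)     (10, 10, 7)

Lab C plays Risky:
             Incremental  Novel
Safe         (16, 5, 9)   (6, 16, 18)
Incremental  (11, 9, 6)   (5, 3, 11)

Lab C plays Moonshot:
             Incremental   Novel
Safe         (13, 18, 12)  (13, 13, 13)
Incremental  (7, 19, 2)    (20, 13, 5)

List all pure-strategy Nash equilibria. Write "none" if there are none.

Lab A against (Incremental, Novel): payoffs 3, 5 → best response Incremental.
Lab A against (Incremental, Risky): payoffs 16, 11 → best response Safe.
Lab A against (Incremental, Moonshot): payoffs 13, 7 → best response Safe.
Lab A against (Novel, Novel): payoffs 18, 10 → best response Safe.
Lab A against (Novel, Risky): payoffs 6, 5 → best response Safe.
Lab A against (Novel, Moonshot): payoffs 13, 20 → best response Incremental.
Lab B against (Safe, Novel): payoffs 2, 14 → best response Novel.
Lab B against (Safe, Risky): payoffs 5, 16 → best response Novel.
Lab B against (Safe, Moonshot): payoffs 18, 13 → best response Incremental.
Lab B against (Incremental, Novel): payoffs 2, 10 → best response Novel.
Lab B against (Incremental, Risky): payoffs 9, 3 → best response Incremental.
Lab B against (Incremental, Moonshot): payoffs 19, 13 → best response Incremental.
Lab C against (Safe, Incremental): payoffs 19, 9, 12 → best response Novel.
Lab C against (Safe, Novel): payoffs 17, 18, 13 → best response Risky.
Lab C against (Incremental, Incremental): payoffs 7, 6, 2 → best response Novel.
Lab C against (Incremental, Novel): payoffs 7, 11, 5 → best response Risky.
Mutual best responses: (Safe, Novel, Risky).

The unique pure-strategy Nash equilibrium is (Safe, Novel, Risky).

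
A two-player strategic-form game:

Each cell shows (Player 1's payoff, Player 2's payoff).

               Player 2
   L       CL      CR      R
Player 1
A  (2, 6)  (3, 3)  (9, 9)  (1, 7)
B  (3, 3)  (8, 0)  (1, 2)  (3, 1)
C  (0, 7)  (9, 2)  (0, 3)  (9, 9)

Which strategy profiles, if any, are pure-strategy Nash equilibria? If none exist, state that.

Pure-strategy Nash equilibria: (A, CR) and (B, L) and (C, R)

Player 1 against L: payoffs 2, 3, 0 → best response B.
Player 1 against CL: payoffs 3, 8, 9 → best response C.
Player 1 against CR: payoffs 9, 1, 0 → best response A.
Player 1 against R: payoffs 1, 3, 9 → best response C.
Player 2 against A: payoffs 6, 3, 9, 7 → best response CR.
Player 2 against B: payoffs 3, 0, 2, 1 → best response L.
Player 2 against C: payoffs 7, 2, 3, 9 → best response R.
Mutual best responses: (A, CR); (B, L); (C, R).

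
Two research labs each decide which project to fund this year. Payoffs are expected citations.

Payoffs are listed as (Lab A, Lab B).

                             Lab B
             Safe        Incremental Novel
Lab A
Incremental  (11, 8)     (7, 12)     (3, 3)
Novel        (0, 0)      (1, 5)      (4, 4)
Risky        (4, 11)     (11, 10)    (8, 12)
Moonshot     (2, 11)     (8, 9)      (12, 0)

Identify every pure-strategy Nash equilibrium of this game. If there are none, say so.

none

Lab A against Safe: payoffs 11, 0, 4, 2 → best response Incremental.
Lab A against Incremental: payoffs 7, 1, 11, 8 → best response Risky.
Lab A against Novel: payoffs 3, 4, 8, 12 → best response Moonshot.
Lab B against Incremental: payoffs 8, 12, 3 → best response Incremental.
Lab B against Novel: payoffs 0, 5, 4 → best response Incremental.
Lab B against Risky: payoffs 11, 10, 12 → best response Novel.
Lab B against Moonshot: payoffs 11, 9, 0 → best response Safe.
No profile is a mutual best response for all players.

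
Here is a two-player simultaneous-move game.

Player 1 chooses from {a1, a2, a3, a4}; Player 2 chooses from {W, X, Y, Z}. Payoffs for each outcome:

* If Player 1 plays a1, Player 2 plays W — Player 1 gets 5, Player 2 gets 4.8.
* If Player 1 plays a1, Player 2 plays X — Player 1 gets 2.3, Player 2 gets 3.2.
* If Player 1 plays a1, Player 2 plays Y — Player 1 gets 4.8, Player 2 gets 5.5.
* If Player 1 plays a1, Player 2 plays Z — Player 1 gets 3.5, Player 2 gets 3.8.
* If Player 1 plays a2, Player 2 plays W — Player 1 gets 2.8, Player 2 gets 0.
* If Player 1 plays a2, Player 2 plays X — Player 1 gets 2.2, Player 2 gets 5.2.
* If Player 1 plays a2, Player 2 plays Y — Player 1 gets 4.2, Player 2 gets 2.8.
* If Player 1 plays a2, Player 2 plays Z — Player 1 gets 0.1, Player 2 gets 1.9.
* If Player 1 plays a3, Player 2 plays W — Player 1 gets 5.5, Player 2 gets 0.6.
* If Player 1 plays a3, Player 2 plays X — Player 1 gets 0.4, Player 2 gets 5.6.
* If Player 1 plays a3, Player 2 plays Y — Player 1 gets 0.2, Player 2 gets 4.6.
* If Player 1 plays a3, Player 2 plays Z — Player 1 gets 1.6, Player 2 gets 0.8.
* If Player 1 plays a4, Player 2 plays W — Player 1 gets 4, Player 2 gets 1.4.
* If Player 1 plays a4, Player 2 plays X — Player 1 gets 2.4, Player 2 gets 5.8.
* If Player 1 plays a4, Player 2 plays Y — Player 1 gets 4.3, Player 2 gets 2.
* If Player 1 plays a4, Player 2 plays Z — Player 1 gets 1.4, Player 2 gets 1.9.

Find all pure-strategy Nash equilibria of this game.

(a1, Y) and (a4, X)

Player 1 against W: payoffs 5, 2.8, 5.5, 4 → best response a3.
Player 1 against X: payoffs 2.3, 2.2, 0.4, 2.4 → best response a4.
Player 1 against Y: payoffs 4.8, 4.2, 0.2, 4.3 → best response a1.
Player 1 against Z: payoffs 3.5, 0.1, 1.6, 1.4 → best response a1.
Player 2 against a1: payoffs 4.8, 3.2, 5.5, 3.8 → best response Y.
Player 2 against a2: payoffs 0, 5.2, 2.8, 1.9 → best response X.
Player 2 against a3: payoffs 0.6, 5.6, 4.6, 0.8 → best response X.
Player 2 against a4: payoffs 1.4, 5.8, 2, 1.9 → best response X.
Mutual best responses: (a1, Y); (a4, X).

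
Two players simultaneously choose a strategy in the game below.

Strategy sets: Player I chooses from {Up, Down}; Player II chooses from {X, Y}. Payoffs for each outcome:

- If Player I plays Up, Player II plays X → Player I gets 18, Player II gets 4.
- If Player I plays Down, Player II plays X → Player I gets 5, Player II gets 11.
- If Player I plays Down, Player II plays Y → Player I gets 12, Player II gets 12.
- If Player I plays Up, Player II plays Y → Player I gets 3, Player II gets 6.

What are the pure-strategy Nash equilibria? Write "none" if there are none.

The unique pure-strategy Nash equilibrium is (Down, Y).

Check each profile: it is a Nash equilibrium iff no player can strictly gain by switching unilaterally.
(Up, X): Player II can switch to Y (4 → 6). Not NE.
(Up, Y): Player I can switch to Down (3 → 12). Not NE.
(Down, X): Player I can switch to Up (5 → 18). Not NE.
(Down, Y): Player I gets 12, best alternative 3; Player II gets 12, best alternative 11. No profitable deviation — NE.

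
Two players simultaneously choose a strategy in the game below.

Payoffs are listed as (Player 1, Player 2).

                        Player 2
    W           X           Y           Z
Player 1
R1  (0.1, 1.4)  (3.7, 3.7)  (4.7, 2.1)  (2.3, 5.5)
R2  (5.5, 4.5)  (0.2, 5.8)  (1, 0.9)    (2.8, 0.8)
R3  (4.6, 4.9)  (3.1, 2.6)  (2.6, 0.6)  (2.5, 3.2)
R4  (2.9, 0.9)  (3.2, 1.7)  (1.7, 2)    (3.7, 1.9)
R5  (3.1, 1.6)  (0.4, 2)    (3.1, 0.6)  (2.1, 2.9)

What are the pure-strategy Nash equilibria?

No pure-strategy Nash equilibrium.

Player 1 against W: payoffs 0.1, 5.5, 4.6, 2.9, 3.1 → best response R2.
Player 1 against X: payoffs 3.7, 0.2, 3.1, 3.2, 0.4 → best response R1.
Player 1 against Y: payoffs 4.7, 1, 2.6, 1.7, 3.1 → best response R1.
Player 1 against Z: payoffs 2.3, 2.8, 2.5, 3.7, 2.1 → best response R4.
Player 2 against R1: payoffs 1.4, 3.7, 2.1, 5.5 → best response Z.
Player 2 against R2: payoffs 4.5, 5.8, 0.9, 0.8 → best response X.
Player 2 against R3: payoffs 4.9, 2.6, 0.6, 3.2 → best response W.
Player 2 against R4: payoffs 0.9, 1.7, 2, 1.9 → best response Y.
Player 2 against R5: payoffs 1.6, 2, 0.6, 2.9 → best response Z.
No profile is a mutual best response for all players.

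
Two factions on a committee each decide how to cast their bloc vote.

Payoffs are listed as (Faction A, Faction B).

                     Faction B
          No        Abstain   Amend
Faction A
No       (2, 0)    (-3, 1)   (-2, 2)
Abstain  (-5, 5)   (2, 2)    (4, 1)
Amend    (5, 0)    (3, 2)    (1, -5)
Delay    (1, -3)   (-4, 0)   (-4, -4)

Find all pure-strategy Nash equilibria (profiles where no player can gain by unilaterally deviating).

(Amend, Abstain)

(No, No): Faction A can switch to Amend (2 → 5). Not NE.
(No, Abstain): Faction A can switch to Abstain (-3 → 2). Not NE.
(No, Amend): Faction A can switch to Abstain (-2 → 4). Not NE.
(Abstain, No): Faction A can switch to No (-5 → 2). Not NE.
(Abstain, Abstain): Faction A can switch to Amend (2 → 3). Not NE.
(Abstain, Amend): Faction B can switch to No (1 → 5). Not NE.
(Amend, No): Faction B can switch to Abstain (0 → 2). Not NE.
(Amend, Abstain): Faction A gets 3, best alternative 2; Faction B gets 2, best alternative 0. No profitable deviation — NE.
(Amend, Amend): Faction A can switch to Abstain (1 → 4). Not NE.
(The remaining 3 profiles each have a profitable deviation by the same check.)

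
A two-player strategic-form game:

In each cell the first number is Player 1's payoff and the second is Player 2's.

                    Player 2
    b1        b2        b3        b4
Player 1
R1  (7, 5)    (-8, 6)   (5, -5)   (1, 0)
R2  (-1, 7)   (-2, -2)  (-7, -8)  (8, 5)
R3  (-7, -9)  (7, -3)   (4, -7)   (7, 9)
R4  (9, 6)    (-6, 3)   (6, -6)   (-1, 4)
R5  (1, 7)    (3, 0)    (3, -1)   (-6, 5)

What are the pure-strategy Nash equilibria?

Player 1 against b1: payoffs 7, -1, -7, 9, 1 → best response R4.
Player 1 against b2: payoffs -8, -2, 7, -6, 3 → best response R3.
Player 1 against b3: payoffs 5, -7, 4, 6, 3 → best response R4.
Player 1 against b4: payoffs 1, 8, 7, -1, -6 → best response R2.
Player 2 against R1: payoffs 5, 6, -5, 0 → best response b2.
Player 2 against R2: payoffs 7, -2, -8, 5 → best response b1.
Player 2 against R3: payoffs -9, -3, -7, 9 → best response b4.
Player 2 against R4: payoffs 6, 3, -6, 4 → best response b1.
Player 2 against R5: payoffs 7, 0, -1, 5 → best response b1.
Mutual best responses: (R4, b1).

(R4, b1)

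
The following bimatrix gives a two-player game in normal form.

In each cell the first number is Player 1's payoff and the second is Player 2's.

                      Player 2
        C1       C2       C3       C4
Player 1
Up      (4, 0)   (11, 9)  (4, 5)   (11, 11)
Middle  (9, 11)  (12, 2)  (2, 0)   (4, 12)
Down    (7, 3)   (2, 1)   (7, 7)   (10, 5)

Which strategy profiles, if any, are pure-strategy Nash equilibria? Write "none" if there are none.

Pure-strategy Nash equilibria: (Up, C4); (Down, C3)

Mark each player's best response to every combination of opponents' strategies; a profile where every player is best-responding is a pure Nash equilibrium.
Player 1 against C1: payoffs 4, 9, 7 → best response Middle.
Player 1 against C2: payoffs 11, 12, 2 → best response Middle.
Player 1 against C3: payoffs 4, 2, 7 → best response Down.
Player 1 against C4: payoffs 11, 4, 10 → best response Up.
Player 2 against Up: payoffs 0, 9, 5, 11 → best response C4.
Player 2 against Middle: payoffs 11, 2, 0, 12 → best response C4.
Player 2 against Down: payoffs 3, 1, 7, 5 → best response C3.
Mutual best responses: (Up, C4); (Down, C3).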